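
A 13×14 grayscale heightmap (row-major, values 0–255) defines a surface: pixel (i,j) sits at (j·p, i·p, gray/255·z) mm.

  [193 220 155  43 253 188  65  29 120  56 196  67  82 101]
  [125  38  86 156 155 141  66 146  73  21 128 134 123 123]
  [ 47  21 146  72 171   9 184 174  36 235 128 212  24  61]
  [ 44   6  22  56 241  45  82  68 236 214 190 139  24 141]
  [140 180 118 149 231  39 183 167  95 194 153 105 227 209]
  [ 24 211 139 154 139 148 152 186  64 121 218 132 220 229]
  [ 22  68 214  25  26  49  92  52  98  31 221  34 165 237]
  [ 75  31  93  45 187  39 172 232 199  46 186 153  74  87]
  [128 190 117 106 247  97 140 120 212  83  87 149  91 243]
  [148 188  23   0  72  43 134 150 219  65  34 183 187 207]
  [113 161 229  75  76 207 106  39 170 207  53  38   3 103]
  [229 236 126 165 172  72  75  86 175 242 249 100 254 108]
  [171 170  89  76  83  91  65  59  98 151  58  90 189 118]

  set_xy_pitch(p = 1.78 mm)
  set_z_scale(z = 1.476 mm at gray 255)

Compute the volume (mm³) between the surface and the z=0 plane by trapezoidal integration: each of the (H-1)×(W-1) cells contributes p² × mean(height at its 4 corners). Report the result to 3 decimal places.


356.257

height_mm = gray/255 × 1.476; cell vol = 1.78² × mean(4 corners)
unit = 1.78² × 1.476 / (4×255) = 0.00458486 mm³ per gray-sum
row 0: Σ corner-gray over 13 cells = 6024  → 27.6192
row 1: Σ corner-gray over 13 cells = 5714  → 26.1979
row 2: Σ corner-gray over 13 cells = 5763  → 26.4226
row 3: Σ corner-gray over 13 cells = 6862  → 31.4613
row 4: Σ corner-gray over 13 cells = 8052  → 36.9173
row 5: Σ corner-gray over 13 cells = 6430  → 29.4807
row 6: Σ corner-gray over 13 cells = 5485  → 25.1480
row 7: Σ corner-gray over 13 cells = 6725  → 30.8332
row 8: Σ corner-gray over 13 cells = 6600  → 30.2601
row 9: Σ corner-gray over 13 cells = 5895  → 27.0278
row 10: Σ corner-gray over 13 cells = 7185  → 32.9422
row 11: Σ corner-gray over 13 cells = 6968  → 31.9473
Σ rows: total corner-gray = 77703  → 356.2575 mm³


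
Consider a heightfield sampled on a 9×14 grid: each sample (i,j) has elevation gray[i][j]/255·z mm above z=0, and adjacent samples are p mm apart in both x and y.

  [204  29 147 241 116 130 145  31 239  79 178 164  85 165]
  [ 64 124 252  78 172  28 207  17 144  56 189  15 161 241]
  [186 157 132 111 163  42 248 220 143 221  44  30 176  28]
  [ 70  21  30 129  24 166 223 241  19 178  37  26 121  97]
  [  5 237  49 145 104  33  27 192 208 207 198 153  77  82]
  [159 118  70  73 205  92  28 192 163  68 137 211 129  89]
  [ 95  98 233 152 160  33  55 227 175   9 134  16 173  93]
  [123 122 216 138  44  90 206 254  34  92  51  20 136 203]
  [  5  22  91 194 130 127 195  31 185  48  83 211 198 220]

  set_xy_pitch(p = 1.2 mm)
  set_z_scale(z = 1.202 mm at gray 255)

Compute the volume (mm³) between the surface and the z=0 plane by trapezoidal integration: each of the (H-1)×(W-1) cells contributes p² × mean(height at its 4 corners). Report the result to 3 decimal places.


height_mm = gray/255 × 1.202; cell vol = 1.2² × mean(4 corners)
unit = 1.2² × 1.202 / (4×255) = 0.00169694 mm³ per gray-sum
row 0: Σ corner-gray over 13 cells = 6728  → 11.4170
row 1: Σ corner-gray over 13 cells = 6779  → 11.5036
row 2: Σ corner-gray over 13 cells = 6185  → 10.4956
row 3: Σ corner-gray over 13 cells = 5944  → 10.0866
row 4: Σ corner-gray over 13 cells = 6567  → 11.1438
row 5: Σ corner-gray over 13 cells = 6338  → 10.7552
row 6: Σ corner-gray over 13 cells = 6250  → 10.6059
row 7: Σ corner-gray over 13 cells = 6387  → 10.8384
Σ rows: total corner-gray = 51178  → 86.8461 mm³

86.846


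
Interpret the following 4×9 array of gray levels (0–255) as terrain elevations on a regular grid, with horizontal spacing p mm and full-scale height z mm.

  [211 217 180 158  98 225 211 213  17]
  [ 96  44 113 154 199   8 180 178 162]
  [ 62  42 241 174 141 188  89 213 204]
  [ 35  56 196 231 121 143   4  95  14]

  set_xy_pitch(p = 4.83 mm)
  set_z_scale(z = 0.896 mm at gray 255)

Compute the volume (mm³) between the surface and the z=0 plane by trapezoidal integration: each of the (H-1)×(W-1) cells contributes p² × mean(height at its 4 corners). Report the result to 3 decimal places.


height_mm = gray/255 × 0.896; cell vol = 4.83² × mean(4 corners)
unit = 4.83² × 0.896 / (4×255) = 0.0204928 mm³ per gray-sum
row 0: Σ corner-gray over 8 cells = 4842  → 99.2263
row 1: Σ corner-gray over 8 cells = 4452  → 91.2341
row 2: Σ corner-gray over 8 cells = 4183  → 85.7215
Σ rows: total corner-gray = 13477  → 276.1820 mm³

276.182


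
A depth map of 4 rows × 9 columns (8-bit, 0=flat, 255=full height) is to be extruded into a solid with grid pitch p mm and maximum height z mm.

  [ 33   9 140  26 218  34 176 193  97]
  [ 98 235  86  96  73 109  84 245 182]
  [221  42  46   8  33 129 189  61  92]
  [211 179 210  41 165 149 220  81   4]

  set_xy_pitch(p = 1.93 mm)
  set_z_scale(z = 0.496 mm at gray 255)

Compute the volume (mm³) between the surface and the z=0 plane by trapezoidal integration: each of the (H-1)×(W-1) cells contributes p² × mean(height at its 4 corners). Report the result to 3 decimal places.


19.847

height_mm = gray/255 × 0.496; cell vol = 1.93² × mean(4 corners)
unit = 1.93² × 0.496 / (4×255) = 0.00181132 mm³ per gray-sum
row 0: Σ corner-gray over 8 cells = 3858  → 6.9881
row 1: Σ corner-gray over 8 cells = 3465  → 6.2762
row 2: Σ corner-gray over 8 cells = 3634  → 6.5824
Σ rows: total corner-gray = 10957  → 19.8467 mm³


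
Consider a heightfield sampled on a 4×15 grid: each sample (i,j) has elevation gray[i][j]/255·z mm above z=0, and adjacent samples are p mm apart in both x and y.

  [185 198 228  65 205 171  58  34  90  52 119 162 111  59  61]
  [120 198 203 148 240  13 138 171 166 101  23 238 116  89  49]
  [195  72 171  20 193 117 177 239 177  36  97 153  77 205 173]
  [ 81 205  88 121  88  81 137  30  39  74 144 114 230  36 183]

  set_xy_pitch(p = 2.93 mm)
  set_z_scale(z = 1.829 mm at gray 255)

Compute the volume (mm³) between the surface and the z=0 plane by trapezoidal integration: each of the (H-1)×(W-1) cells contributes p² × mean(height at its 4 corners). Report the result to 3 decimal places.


335.187

height_mm = gray/255 × 1.829; cell vol = 2.93² × mean(4 corners)
unit = 2.93² × 1.829 / (4×255) = 0.0153939 mm³ per gray-sum
row 0: Σ corner-gray over 14 cells = 7207  → 110.9439
row 1: Σ corner-gray over 14 cells = 7693  → 118.4253
row 2: Σ corner-gray over 14 cells = 6874  → 105.8177
Σ rows: total corner-gray = 21774  → 335.1869 mm³


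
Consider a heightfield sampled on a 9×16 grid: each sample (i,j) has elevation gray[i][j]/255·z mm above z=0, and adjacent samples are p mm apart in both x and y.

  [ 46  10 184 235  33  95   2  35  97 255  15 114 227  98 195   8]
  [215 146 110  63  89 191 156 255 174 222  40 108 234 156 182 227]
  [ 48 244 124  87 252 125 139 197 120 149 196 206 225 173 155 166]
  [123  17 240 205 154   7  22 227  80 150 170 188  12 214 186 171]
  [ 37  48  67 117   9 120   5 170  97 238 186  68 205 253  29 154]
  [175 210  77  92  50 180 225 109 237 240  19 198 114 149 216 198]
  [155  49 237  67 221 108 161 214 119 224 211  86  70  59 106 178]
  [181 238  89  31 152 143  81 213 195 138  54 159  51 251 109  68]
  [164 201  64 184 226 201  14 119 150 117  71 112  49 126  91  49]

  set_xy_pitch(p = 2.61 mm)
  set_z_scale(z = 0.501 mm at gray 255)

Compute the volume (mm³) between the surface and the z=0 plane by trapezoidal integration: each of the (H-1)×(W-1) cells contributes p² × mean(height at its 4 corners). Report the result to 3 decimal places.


223.894

height_mm = gray/255 × 0.501; cell vol = 2.61² × mean(4 corners)
unit = 2.61² × 0.501 / (4×255) = 0.00334594 mm³ per gray-sum
row 0: Σ corner-gray over 15 cells = 7938  → 26.5601
row 1: Σ corner-gray over 15 cells = 9692  → 32.4289
row 2: Σ corner-gray over 15 cells = 9036  → 30.2339
row 3: Σ corner-gray over 15 cells = 7453  → 24.9373
row 4: Σ corner-gray over 15 cells = 8020  → 26.8345
row 5: Σ corner-gray over 15 cells = 8802  → 29.4510
row 6: Σ corner-gray over 15 cells = 8254  → 27.6174
row 7: Σ corner-gray over 15 cells = 7720  → 25.8307
Σ rows: total corner-gray = 66915  → 223.8938 mm³


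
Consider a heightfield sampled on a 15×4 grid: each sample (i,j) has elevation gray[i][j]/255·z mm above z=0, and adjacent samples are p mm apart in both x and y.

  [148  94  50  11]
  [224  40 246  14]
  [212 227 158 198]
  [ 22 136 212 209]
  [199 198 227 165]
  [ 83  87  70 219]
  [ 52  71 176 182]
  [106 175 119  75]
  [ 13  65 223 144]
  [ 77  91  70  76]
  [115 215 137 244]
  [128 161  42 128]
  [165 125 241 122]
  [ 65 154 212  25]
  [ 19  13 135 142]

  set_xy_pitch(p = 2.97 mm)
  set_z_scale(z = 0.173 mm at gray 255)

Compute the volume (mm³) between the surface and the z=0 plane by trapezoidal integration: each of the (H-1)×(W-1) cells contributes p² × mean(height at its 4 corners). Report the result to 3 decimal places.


height_mm = gray/255 × 0.173; cell vol = 2.97² × mean(4 corners)
unit = 2.97² × 0.173 / (4×255) = 0.00149609 mm³ per gray-sum
row 0: Σ corner-gray over 3 cells = 1257  → 1.8806
row 1: Σ corner-gray over 3 cells = 1990  → 2.9772
row 2: Σ corner-gray over 3 cells = 2107  → 3.1523
row 3: Σ corner-gray over 3 cells = 2141  → 3.2031
row 4: Σ corner-gray over 3 cells = 1830  → 2.7379
row 5: Σ corner-gray over 3 cells = 1344  → 2.0108
row 6: Σ corner-gray over 3 cells = 1497  → 2.2397
row 7: Σ corner-gray over 3 cells = 1502  → 2.2471
row 8: Σ corner-gray over 3 cells = 1208  → 1.8073
row 9: Σ corner-gray over 3 cells = 1538  → 2.3010
row 10: Σ corner-gray over 3 cells = 1725  → 2.5808
row 11: Σ corner-gray over 3 cells = 1681  → 2.5149
row 12: Σ corner-gray over 3 cells = 1841  → 2.7543
row 13: Σ corner-gray over 3 cells = 1279  → 1.9135
Σ rows: total corner-gray = 22940  → 34.3204 mm³

34.320


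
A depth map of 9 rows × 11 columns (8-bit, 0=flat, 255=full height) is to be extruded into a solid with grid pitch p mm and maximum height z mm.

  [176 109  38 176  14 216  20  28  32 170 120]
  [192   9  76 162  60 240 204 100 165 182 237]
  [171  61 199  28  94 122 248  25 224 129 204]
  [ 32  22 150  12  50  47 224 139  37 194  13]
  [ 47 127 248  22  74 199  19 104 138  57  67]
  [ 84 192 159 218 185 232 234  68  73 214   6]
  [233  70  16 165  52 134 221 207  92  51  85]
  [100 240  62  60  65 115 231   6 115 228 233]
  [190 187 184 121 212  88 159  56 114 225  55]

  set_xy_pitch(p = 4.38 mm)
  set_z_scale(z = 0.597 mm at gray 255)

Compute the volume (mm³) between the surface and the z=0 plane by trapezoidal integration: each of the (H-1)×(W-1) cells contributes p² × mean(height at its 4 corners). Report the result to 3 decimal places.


447.243

height_mm = gray/255 × 0.597; cell vol = 4.38² × mean(4 corners)
unit = 4.38² × 0.597 / (4×255) = 0.0112285 mm³ per gray-sum
row 0: Σ corner-gray over 10 cells = 4727  → 53.0772
row 1: Σ corner-gray over 10 cells = 5460  → 61.3077
row 2: Σ corner-gray over 10 cells = 4430  → 49.7423
row 3: Σ corner-gray over 10 cells = 3885  → 43.6228
row 4: Σ corner-gray over 10 cells = 5330  → 59.8480
row 5: Σ corner-gray over 10 cells = 5574  → 62.5878
row 6: Σ corner-gray over 10 cells = 4911  → 55.1432
row 7: Σ corner-gray over 10 cells = 5514  → 61.9140
Σ rows: total corner-gray = 39831  → 447.2430 mm³


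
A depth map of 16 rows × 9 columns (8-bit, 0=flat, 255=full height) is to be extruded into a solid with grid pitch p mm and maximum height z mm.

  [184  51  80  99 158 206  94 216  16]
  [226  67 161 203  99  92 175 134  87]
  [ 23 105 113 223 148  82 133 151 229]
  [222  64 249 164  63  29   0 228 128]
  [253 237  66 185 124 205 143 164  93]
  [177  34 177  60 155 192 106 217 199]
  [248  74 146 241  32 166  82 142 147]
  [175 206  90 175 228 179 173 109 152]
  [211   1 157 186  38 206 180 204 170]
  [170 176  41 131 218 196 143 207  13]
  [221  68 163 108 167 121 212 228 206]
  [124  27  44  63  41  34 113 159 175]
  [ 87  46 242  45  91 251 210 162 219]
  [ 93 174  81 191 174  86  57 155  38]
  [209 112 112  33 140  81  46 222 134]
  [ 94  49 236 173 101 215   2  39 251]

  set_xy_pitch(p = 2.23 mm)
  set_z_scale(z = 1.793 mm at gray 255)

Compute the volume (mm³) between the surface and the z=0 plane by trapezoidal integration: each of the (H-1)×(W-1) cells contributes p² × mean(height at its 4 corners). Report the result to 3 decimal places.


571.498

height_mm = gray/255 × 1.793; cell vol = 2.23² × mean(4 corners)
unit = 2.23² × 1.793 / (4×255) = 0.00874158 mm³ per gray-sum
row 0: Σ corner-gray over 8 cells = 4183  → 36.5660
row 1: Σ corner-gray over 8 cells = 4337  → 37.9122
row 2: Σ corner-gray over 8 cells = 4106  → 35.8929
row 3: Σ corner-gray over 8 cells = 4538  → 39.6693
row 4: Σ corner-gray over 8 cells = 4852  → 42.4141
row 5: Σ corner-gray over 8 cells = 4419  → 38.6290
row 6: Σ corner-gray over 8 cells = 4808  → 42.0295
row 7: Σ corner-gray over 8 cells = 4972  → 43.4631
row 8: Σ corner-gray over 8 cells = 4732  → 41.3651
row 9: Σ corner-gray over 8 cells = 4968  → 43.4282
row 10: Σ corner-gray over 8 cells = 3822  → 33.4103
row 11: Σ corner-gray over 8 cells = 3661  → 32.0029
row 12: Σ corner-gray over 8 cells = 4367  → 38.1745
row 13: Σ corner-gray over 8 cells = 3802  → 33.2355
row 14: Σ corner-gray over 8 cells = 3810  → 33.3054
Σ rows: total corner-gray = 65377  → 571.4982 mm³


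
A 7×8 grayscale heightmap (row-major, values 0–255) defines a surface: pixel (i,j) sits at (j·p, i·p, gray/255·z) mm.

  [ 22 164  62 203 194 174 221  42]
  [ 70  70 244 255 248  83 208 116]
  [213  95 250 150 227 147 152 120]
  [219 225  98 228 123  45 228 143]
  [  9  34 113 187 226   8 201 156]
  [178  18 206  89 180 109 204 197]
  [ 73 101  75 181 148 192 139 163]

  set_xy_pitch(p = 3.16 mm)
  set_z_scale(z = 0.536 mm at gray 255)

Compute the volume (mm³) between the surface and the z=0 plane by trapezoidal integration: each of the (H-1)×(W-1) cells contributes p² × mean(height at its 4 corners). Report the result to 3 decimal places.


height_mm = gray/255 × 0.536; cell vol = 3.16² × mean(4 corners)
unit = 3.16² × 0.536 / (4×255) = 0.00524733 mm³ per gray-sum
row 0: Σ corner-gray over 7 cells = 4502  → 23.6235
row 1: Σ corner-gray over 7 cells = 4777  → 25.0665
row 2: Σ corner-gray over 7 cells = 4631  → 24.3004
row 3: Σ corner-gray over 7 cells = 3959  → 20.7742
row 4: Σ corner-gray over 7 cells = 3690  → 19.3627
row 5: Σ corner-gray over 7 cells = 3895  → 20.4384
Σ rows: total corner-gray = 25454  → 133.5657 mm³

133.566


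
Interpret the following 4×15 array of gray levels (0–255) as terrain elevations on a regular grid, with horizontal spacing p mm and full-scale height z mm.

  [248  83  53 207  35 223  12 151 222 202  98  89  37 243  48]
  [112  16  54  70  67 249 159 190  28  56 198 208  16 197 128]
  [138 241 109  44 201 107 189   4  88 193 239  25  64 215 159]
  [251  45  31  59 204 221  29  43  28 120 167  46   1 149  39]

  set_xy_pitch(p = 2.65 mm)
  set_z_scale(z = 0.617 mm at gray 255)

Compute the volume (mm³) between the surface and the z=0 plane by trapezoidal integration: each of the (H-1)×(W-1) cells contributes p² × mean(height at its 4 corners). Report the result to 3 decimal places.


85.655

height_mm = gray/255 × 0.617; cell vol = 2.65² × mean(4 corners)
unit = 2.65² × 0.617 / (4×255) = 0.00424792 mm³ per gray-sum
row 0: Σ corner-gray over 14 cells = 6862  → 29.1493
row 1: Σ corner-gray over 14 cells = 6991  → 29.6972
row 2: Σ corner-gray over 14 cells = 6311  → 26.8086
Σ rows: total corner-gray = 20164  → 85.6551 mm³


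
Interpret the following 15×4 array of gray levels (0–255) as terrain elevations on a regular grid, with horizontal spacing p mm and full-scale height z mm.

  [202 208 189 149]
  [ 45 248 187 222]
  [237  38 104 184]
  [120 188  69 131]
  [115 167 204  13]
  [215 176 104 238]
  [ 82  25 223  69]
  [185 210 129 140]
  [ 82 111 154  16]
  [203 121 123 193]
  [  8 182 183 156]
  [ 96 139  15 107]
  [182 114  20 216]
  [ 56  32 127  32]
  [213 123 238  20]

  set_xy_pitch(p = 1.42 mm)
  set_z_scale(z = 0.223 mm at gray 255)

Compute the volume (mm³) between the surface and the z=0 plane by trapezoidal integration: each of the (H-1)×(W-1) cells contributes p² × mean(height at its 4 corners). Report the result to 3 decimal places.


9.856

height_mm = gray/255 × 0.223; cell vol = 1.42² × mean(4 corners)
unit = 1.42² × 0.223 / (4×255) = 0.00044084 mm³ per gray-sum
row 0: Σ corner-gray over 3 cells = 2282  → 1.0060
row 1: Σ corner-gray over 3 cells = 1842  → 0.8120
row 2: Σ corner-gray over 3 cells = 1470  → 0.6480
row 3: Σ corner-gray over 3 cells = 1635  → 0.7208
row 4: Σ corner-gray over 3 cells = 1883  → 0.8301
row 5: Σ corner-gray over 3 cells = 1660  → 0.7318
row 6: Σ corner-gray over 3 cells = 1650  → 0.7274
row 7: Σ corner-gray over 3 cells = 1631  → 0.7190
row 8: Σ corner-gray over 3 cells = 1512  → 0.6666
row 9: Σ corner-gray over 3 cells = 1778  → 0.7838
row 10: Σ corner-gray over 3 cells = 1405  → 0.6194
row 11: Σ corner-gray over 3 cells = 1177  → 0.5189
row 12: Σ corner-gray over 3 cells = 1072  → 0.4726
row 13: Σ corner-gray over 3 cells = 1361  → 0.6000
Σ rows: total corner-gray = 22358  → 9.8563 mm³


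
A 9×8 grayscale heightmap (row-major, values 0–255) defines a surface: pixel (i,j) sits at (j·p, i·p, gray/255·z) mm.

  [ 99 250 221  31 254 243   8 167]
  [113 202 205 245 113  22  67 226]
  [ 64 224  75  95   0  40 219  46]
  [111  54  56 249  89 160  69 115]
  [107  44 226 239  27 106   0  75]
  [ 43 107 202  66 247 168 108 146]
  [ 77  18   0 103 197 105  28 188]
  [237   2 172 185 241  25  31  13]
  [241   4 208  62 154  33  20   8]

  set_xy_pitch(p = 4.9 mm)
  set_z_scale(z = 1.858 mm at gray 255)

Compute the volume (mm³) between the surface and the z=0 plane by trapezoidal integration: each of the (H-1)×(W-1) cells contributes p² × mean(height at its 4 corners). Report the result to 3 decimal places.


height_mm = gray/255 × 1.858; cell vol = 4.9² × mean(4 corners)
unit = 4.9² × 1.858 / (4×255) = 0.0437359 mm³ per gray-sum
row 0: Σ corner-gray over 7 cells = 4327  → 189.2451
row 1: Σ corner-gray over 7 cells = 3463  → 151.4573
row 2: Σ corner-gray over 7 cells = 2996  → 131.0326
row 3: Σ corner-gray over 7 cells = 3046  → 133.2194
row 4: Σ corner-gray over 7 cells = 3451  → 150.9325
row 5: Σ corner-gray over 7 cells = 3152  → 137.8554
row 6: Σ corner-gray over 7 cells = 2729  → 119.3552
row 7: Σ corner-gray over 7 cells = 2773  → 121.2795
Σ rows: total corner-gray = 25937  → 1134.3771 mm³

1134.377


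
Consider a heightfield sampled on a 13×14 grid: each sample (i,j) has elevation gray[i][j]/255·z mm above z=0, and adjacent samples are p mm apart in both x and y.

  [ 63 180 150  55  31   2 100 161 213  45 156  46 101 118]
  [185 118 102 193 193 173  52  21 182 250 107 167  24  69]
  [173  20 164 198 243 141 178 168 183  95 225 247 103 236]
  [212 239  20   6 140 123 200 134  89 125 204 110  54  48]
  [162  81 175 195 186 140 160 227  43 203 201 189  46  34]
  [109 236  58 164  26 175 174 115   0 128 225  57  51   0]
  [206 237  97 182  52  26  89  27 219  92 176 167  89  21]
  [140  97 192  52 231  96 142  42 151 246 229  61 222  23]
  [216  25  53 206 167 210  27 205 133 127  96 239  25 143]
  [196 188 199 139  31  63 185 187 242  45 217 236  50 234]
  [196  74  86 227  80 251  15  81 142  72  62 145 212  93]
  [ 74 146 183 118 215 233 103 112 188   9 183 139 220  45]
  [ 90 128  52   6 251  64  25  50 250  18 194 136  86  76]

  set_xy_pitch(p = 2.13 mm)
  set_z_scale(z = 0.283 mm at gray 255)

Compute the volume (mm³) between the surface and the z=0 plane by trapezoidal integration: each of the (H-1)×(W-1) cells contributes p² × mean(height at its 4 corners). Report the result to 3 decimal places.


104.706

height_mm = gray/255 × 0.283; cell vol = 2.13² × mean(4 corners)
unit = 2.13² × 0.283 / (4×255) = 0.00125877 mm³ per gray-sum
row 0: Σ corner-gray over 13 cells = 6079  → 7.6520
row 1: Σ corner-gray over 13 cells = 7757  → 9.7643
row 2: Σ corner-gray over 13 cells = 7487  → 9.4244
row 3: Σ corner-gray over 13 cells = 7036  → 8.8567
row 4: Σ corner-gray over 13 cells = 6815  → 8.5785
row 5: Σ corner-gray over 13 cells = 6060  → 7.6281
row 6: Σ corner-gray over 13 cells = 6818  → 8.5823
row 7: Σ corner-gray over 13 cells = 7070  → 8.8995
row 8: Σ corner-gray over 13 cells = 7379  → 9.2884
row 9: Σ corner-gray over 13 cells = 7177  → 9.0342
row 10: Σ corner-gray over 13 cells = 7000  → 8.8114
row 11: Σ corner-gray over 13 cells = 6503  → 8.1858
Σ rows: total corner-gray = 83181  → 104.7055 mm³


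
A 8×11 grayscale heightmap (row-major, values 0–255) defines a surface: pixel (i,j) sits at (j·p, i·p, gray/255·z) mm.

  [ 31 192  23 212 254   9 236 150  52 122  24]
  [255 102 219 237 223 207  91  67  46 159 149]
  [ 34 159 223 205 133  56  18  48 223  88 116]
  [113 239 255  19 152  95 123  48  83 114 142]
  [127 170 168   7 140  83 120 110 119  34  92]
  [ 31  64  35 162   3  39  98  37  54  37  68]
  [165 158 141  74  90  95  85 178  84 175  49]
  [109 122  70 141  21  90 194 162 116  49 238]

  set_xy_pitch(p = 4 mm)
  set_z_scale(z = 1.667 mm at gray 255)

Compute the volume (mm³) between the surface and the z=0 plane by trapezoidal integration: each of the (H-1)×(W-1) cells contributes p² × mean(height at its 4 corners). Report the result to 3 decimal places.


height_mm = gray/255 × 1.667; cell vol = 4² × mean(4 corners)
unit = 4² × 1.667 / (4×255) = 0.026149 mm³ per gray-sum
row 0: Σ corner-gray over 10 cells = 5661  → 148.0296
row 1: Σ corner-gray over 10 cells = 5562  → 145.4408
row 2: Σ corner-gray over 10 cells = 4967  → 129.8822
row 3: Σ corner-gray over 10 cells = 4632  → 121.1223
row 4: Σ corner-gray over 10 cells = 3278  → 85.7165
row 5: Σ corner-gray over 10 cells = 3531  → 92.3322
row 6: Σ corner-gray over 10 cells = 4651  → 121.6191
Σ rows: total corner-gray = 32282  → 844.1427 mm³

844.143


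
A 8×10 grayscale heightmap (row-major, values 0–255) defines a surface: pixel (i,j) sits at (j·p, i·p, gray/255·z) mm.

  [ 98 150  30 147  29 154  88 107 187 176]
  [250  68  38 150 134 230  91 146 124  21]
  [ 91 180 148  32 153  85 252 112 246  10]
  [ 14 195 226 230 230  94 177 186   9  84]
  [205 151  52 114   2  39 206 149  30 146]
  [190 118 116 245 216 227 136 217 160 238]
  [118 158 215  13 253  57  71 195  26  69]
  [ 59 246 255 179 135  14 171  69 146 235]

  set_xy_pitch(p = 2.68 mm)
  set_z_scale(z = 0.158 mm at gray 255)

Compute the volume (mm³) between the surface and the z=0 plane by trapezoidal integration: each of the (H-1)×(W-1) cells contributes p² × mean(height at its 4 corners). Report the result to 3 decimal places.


38.341

height_mm = gray/255 × 0.158; cell vol = 2.68² × mean(4 corners)
unit = 2.68² × 0.158 / (4×255) = 0.00111257 mm³ per gray-sum
row 0: Σ corner-gray over 9 cells = 4291  → 4.7740
row 1: Σ corner-gray over 9 cells = 4750  → 5.2847
row 2: Σ corner-gray over 9 cells = 5309  → 5.9066
row 3: Σ corner-gray over 9 cells = 4629  → 5.1501
row 4: Σ corner-gray over 9 cells = 5135  → 5.7130
row 5: Σ corner-gray over 9 cells = 5461  → 6.0757
row 6: Σ corner-gray over 9 cells = 4887  → 5.4371
Σ rows: total corner-gray = 34462  → 38.3413 mm³


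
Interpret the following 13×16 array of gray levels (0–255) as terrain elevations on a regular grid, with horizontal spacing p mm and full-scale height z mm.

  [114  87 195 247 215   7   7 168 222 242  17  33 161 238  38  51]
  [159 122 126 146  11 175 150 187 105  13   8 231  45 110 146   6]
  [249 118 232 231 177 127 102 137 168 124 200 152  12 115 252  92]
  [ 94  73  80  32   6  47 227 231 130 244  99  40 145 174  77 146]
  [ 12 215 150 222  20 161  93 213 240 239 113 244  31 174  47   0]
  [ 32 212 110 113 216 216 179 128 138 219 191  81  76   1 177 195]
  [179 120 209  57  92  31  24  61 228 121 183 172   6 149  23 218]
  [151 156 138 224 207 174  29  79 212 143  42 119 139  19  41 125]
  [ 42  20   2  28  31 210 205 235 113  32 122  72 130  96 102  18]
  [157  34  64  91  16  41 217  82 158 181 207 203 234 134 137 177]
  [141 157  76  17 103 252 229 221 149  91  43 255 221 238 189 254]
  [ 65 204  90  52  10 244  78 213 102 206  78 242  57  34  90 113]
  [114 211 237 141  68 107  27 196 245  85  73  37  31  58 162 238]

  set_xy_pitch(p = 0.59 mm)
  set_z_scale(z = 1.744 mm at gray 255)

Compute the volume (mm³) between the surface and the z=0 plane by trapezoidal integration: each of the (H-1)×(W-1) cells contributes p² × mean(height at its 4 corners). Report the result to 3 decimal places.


height_mm = gray/255 × 1.744; cell vol = 0.59² × mean(4 corners)
unit = 0.59² × 1.744 / (4×255) = 0.000595183 mm³ per gray-sum
row 0: Σ corner-gray over 15 cells = 7234  → 4.3056
row 1: Σ corner-gray over 15 cells = 7950  → 4.7317
row 2: Σ corner-gray over 15 cells = 8085  → 4.8121
row 3: Σ corner-gray over 15 cells = 7786  → 4.6341
row 4: Σ corner-gray over 15 cells = 8677  → 5.1644
row 5: Σ corner-gray over 15 cells = 7690  → 4.5770
row 6: Σ corner-gray over 15 cells = 7069  → 4.2073
row 7: Σ corner-gray over 15 cells = 6576  → 3.9139
row 8: Σ corner-gray over 15 cells = 6788  → 4.0401
row 9: Σ corner-gray over 15 cells = 8809  → 5.2430
row 10: Σ corner-gray over 15 cells = 8455  → 5.0323
row 11: Σ corner-gray over 15 cells = 7286  → 4.3365
Σ rows: total corner-gray = 92405  → 54.9979 mm³

54.998


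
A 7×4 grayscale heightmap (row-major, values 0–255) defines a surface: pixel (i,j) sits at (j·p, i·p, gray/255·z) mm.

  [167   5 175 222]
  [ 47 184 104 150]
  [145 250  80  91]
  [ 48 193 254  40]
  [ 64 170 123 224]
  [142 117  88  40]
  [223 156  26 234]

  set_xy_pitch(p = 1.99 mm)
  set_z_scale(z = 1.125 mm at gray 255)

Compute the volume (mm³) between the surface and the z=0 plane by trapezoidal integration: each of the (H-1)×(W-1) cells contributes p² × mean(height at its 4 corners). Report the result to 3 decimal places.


height_mm = gray/255 × 1.125; cell vol = 1.99² × mean(4 corners)
unit = 1.99² × 1.125 / (4×255) = 0.00436776 mm³ per gray-sum
row 0: Σ corner-gray over 3 cells = 1522  → 6.6477
row 1: Σ corner-gray over 3 cells = 1669  → 7.2898
row 2: Σ corner-gray over 3 cells = 1878  → 8.2026
row 3: Σ corner-gray over 3 cells = 1856  → 8.1066
row 4: Σ corner-gray over 3 cells = 1466  → 6.4031
row 5: Σ corner-gray over 3 cells = 1413  → 6.1716
Σ rows: total corner-gray = 9804  → 42.8215 mm³

42.821


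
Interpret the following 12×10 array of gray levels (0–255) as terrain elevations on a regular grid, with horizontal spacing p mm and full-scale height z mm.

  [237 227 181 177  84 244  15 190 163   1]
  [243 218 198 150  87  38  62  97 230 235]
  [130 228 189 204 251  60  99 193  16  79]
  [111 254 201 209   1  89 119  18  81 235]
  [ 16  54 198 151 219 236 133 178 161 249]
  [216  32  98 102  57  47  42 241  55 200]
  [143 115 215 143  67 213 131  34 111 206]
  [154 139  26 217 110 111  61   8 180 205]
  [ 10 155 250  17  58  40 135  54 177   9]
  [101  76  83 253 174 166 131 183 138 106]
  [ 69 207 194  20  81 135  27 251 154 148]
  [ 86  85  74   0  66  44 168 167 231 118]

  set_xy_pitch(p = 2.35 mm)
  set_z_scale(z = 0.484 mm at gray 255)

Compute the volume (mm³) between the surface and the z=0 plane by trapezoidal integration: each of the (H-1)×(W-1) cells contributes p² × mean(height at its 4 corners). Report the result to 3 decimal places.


135.605

height_mm = gray/255 × 0.484; cell vol = 2.35² × mean(4 corners)
unit = 2.35² × 0.484 / (4×255) = 0.00262048 mm³ per gray-sum
row 0: Σ corner-gray over 9 cells = 5438  → 14.2502
row 1: Σ corner-gray over 9 cells = 5327  → 13.9593
row 2: Σ corner-gray over 9 cells = 4979  → 13.0474
row 3: Σ corner-gray over 9 cells = 5215  → 13.6658
row 4: Σ corner-gray over 9 cells = 4689  → 12.2874
row 5: Σ corner-gray over 9 cells = 4171  → 10.9300
row 6: Σ corner-gray over 9 cells = 4470  → 11.7135
row 7: Σ corner-gray over 9 cells = 3854  → 10.0993
row 8: Σ corner-gray over 9 cells = 4406  → 11.5458
row 9: Σ corner-gray over 9 cells = 4970  → 13.0238
row 10: Σ corner-gray over 9 cells = 4229  → 11.0820
Σ rows: total corner-gray = 51748  → 135.6046 mm³


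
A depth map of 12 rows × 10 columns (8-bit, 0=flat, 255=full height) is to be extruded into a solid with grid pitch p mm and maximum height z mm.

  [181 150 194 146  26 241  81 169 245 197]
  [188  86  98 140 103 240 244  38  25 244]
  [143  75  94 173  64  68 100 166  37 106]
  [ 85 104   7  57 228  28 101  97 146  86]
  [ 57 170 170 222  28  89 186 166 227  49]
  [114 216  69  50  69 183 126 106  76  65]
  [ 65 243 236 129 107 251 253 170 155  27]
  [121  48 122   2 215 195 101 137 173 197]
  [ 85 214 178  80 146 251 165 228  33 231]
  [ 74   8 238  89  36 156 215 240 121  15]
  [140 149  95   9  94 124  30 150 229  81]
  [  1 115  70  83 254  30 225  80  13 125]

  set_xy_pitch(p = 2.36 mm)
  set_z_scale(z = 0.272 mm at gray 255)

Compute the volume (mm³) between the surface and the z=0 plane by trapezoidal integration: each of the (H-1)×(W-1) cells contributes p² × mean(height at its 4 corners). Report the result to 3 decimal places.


height_mm = gray/255 × 0.272; cell vol = 2.36² × mean(4 corners)
unit = 2.36² × 0.272 / (4×255) = 0.00148523 mm³ per gray-sum
row 0: Σ corner-gray over 9 cells = 5262  → 7.8153
row 1: Σ corner-gray over 9 cells = 4183  → 6.2127
row 2: Σ corner-gray over 9 cells = 3510  → 5.2131
row 3: Σ corner-gray over 9 cells = 4329  → 6.4295
row 4: Σ corner-gray over 9 cells = 4591  → 6.8187
row 5: Σ corner-gray over 9 cells = 5149  → 7.6474
row 6: Σ corner-gray over 9 cells = 5484  → 8.1450
row 7: Σ corner-gray over 9 cells = 5210  → 7.7380
row 8: Σ corner-gray over 9 cells = 5201  → 7.7247
row 9: Σ corner-gray over 9 cells = 4276  → 6.3508
row 10: Σ corner-gray over 9 cells = 3847  → 5.7137
Σ rows: total corner-gray = 51042  → 75.8089 mm³

75.809


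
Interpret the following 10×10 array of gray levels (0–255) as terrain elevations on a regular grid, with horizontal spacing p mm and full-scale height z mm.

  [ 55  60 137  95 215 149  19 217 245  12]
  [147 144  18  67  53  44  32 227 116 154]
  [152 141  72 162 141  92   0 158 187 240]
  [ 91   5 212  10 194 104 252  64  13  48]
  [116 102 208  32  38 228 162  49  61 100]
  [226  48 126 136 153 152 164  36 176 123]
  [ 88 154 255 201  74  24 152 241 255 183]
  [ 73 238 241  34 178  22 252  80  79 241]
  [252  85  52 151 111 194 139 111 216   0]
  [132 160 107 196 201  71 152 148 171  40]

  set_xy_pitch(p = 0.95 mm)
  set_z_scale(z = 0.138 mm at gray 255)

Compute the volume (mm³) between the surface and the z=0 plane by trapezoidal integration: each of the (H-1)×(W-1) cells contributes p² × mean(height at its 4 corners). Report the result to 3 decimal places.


5.014

height_mm = gray/255 × 0.138; cell vol = 0.95² × mean(4 corners)
unit = 0.95² × 0.138 / (4×255) = 0.000122103 mm³ per gray-sum
row 0: Σ corner-gray over 9 cells = 4044  → 0.4938
row 1: Σ corner-gray over 9 cells = 4001  → 0.4885
row 2: Σ corner-gray over 9 cells = 4145  → 0.5061
row 3: Σ corner-gray over 9 cells = 3823  → 0.4668
row 4: Σ corner-gray over 9 cells = 4307  → 0.5259
row 5: Σ corner-gray over 9 cells = 5314  → 0.6489
row 6: Σ corner-gray over 9 cells = 5545  → 0.6771
row 7: Σ corner-gray over 9 cells = 4932  → 0.6022
row 8: Σ corner-gray over 9 cells = 4954  → 0.6049
Σ rows: total corner-gray = 41065  → 5.0142 mm³


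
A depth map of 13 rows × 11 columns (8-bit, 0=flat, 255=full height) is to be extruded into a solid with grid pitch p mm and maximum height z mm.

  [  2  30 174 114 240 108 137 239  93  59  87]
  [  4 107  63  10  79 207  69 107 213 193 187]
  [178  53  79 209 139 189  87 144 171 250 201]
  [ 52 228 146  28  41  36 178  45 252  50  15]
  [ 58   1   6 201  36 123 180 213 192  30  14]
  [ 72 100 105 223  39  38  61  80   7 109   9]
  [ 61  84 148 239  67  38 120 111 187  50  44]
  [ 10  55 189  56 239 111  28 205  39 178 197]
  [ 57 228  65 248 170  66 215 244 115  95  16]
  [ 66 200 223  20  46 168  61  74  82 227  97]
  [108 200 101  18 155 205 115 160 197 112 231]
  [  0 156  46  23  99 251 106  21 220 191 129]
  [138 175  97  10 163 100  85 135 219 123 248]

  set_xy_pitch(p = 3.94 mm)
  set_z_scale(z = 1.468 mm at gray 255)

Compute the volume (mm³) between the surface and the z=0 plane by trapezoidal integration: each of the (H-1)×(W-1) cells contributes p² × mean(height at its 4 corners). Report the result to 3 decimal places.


1282.978

height_mm = gray/255 × 1.468; cell vol = 3.94² × mean(4 corners)
unit = 3.94² × 1.468 / (4×255) = 0.0223418 mm³ per gray-sum
row 0: Σ corner-gray over 10 cells = 4764  → 106.4364
row 1: Σ corner-gray over 10 cells = 5308  → 118.5903
row 2: Σ corner-gray over 10 cells = 5096  → 113.8539
row 3: Σ corner-gray over 10 cells = 4111  → 91.8472
row 4: Σ corner-gray over 10 cells = 3641  → 81.3465
row 5: Σ corner-gray over 10 cells = 3798  → 84.8542
row 6: Σ corner-gray over 10 cells = 4600  → 102.7723
row 7: Σ corner-gray over 10 cells = 5372  → 120.0202
row 8: Σ corner-gray over 10 cells = 5330  → 119.0818
row 9: Σ corner-gray over 10 cells = 5230  → 116.8477
row 10: Σ corner-gray over 10 cells = 5220  → 116.6242
row 11: Σ corner-gray over 10 cells = 4955  → 110.7037
Σ rows: total corner-gray = 57425  → 1282.9784 mm³


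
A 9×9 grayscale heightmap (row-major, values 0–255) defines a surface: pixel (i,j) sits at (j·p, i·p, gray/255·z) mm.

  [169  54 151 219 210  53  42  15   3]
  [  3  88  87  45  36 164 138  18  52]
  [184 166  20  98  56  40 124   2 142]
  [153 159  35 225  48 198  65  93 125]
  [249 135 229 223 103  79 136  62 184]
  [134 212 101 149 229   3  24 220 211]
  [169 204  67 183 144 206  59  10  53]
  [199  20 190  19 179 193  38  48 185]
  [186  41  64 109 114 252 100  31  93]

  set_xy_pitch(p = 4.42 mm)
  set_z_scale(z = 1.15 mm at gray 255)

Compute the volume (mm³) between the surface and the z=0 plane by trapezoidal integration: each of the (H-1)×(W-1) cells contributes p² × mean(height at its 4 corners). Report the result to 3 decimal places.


height_mm = gray/255 × 1.15; cell vol = 4.42² × mean(4 corners)
unit = 4.42² × 1.15 / (4×255) = 0.0220263 mm³ per gray-sum
row 0: Σ corner-gray over 8 cells = 2867  → 63.1495
row 1: Σ corner-gray over 8 cells = 2545  → 56.0570
row 2: Σ corner-gray over 8 cells = 3262  → 71.8499
row 3: Σ corner-gray over 8 cells = 4291  → 94.5150
row 4: Σ corner-gray over 8 cells = 4588  → 101.0568
row 5: Σ corner-gray over 8 cells = 4189  → 92.2683
row 6: Σ corner-gray over 8 cells = 3726  → 82.0701
row 7: Σ corner-gray over 8 cells = 3459  → 76.1891
Σ rows: total corner-gray = 28927  → 637.1557 mm³

637.156


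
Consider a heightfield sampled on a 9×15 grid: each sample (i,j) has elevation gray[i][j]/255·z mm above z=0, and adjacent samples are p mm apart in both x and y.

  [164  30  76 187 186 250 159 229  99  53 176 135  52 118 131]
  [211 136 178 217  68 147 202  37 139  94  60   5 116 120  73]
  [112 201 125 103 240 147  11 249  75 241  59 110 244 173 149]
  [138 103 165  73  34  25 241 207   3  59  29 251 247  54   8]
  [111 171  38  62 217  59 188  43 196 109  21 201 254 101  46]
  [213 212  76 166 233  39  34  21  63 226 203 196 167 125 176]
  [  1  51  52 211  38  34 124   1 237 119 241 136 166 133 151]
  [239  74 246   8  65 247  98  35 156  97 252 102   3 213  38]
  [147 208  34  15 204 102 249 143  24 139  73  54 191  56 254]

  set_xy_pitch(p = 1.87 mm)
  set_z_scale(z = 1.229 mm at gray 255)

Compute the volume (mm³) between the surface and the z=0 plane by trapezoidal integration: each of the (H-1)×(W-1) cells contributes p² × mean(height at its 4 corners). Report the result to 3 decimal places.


height_mm = gray/255 × 1.229; cell vol = 1.87² × mean(4 corners)
unit = 1.87² × 1.229 / (4×255) = 0.00421342 mm³ per gray-sum
row 0: Σ corner-gray over 14 cells = 7117  → 29.9869
row 1: Σ corner-gray over 14 cells = 7539  → 31.7650
row 2: Σ corner-gray over 14 cells = 7345  → 30.9476
row 3: Σ corner-gray over 14 cells = 6605  → 27.8297
row 4: Σ corner-gray over 14 cells = 7388  → 31.1288
row 5: Σ corner-gray over 14 cells = 7149  → 30.1218
row 6: Σ corner-gray over 14 cells = 6707  → 28.2594
row 7: Σ corner-gray over 14 cells = 6854  → 28.8788
Σ rows: total corner-gray = 56704  → 238.9179 mm³

238.918


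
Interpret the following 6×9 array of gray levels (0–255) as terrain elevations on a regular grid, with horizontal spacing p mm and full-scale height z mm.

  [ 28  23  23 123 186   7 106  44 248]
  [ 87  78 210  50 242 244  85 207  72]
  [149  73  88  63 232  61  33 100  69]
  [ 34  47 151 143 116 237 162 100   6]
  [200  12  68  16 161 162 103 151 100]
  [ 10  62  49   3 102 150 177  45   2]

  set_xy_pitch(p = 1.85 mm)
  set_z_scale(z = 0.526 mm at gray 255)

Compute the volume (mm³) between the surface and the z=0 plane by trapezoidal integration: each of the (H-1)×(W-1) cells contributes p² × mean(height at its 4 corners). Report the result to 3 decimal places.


30.890

height_mm = gray/255 × 0.526; cell vol = 1.85² × mean(4 corners)
unit = 1.85² × 0.526 / (4×255) = 0.00176494 mm³ per gray-sum
row 0: Σ corner-gray over 8 cells = 3691  → 6.5144
row 1: Σ corner-gray over 8 cells = 3909  → 6.8991
row 2: Σ corner-gray over 8 cells = 3470  → 6.1243
row 3: Σ corner-gray over 8 cells = 3598  → 6.3502
row 4: Σ corner-gray over 8 cells = 2834  → 5.0018
Σ rows: total corner-gray = 17502  → 30.8899 mm³


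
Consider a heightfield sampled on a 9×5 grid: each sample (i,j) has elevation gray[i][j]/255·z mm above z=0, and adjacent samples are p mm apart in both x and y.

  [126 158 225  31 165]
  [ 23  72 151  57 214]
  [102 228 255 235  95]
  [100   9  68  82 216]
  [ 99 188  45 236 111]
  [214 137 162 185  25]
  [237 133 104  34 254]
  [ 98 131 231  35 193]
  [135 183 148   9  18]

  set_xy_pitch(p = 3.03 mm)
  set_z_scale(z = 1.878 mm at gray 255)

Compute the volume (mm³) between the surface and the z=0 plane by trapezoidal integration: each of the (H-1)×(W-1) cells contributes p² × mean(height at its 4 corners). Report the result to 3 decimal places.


height_mm = gray/255 × 1.878; cell vol = 3.03² × mean(4 corners)
unit = 3.03² × 1.878 / (4×255) = 0.0169037 mm³ per gray-sum
row 0: Σ corner-gray over 4 cells = 1916  → 32.3874
row 1: Σ corner-gray over 4 cells = 2430  → 41.0759
row 2: Σ corner-gray over 4 cells = 2267  → 38.3206
row 3: Σ corner-gray over 4 cells = 1782  → 30.1223
row 4: Σ corner-gray over 4 cells = 2355  → 39.8081
row 5: Σ corner-gray over 4 cells = 2240  → 37.8642
row 6: Σ corner-gray over 4 cells = 2118  → 35.8019
row 7: Σ corner-gray over 4 cells = 1918  → 32.4212
Σ rows: total corner-gray = 17026  → 287.8017 mm³

287.802


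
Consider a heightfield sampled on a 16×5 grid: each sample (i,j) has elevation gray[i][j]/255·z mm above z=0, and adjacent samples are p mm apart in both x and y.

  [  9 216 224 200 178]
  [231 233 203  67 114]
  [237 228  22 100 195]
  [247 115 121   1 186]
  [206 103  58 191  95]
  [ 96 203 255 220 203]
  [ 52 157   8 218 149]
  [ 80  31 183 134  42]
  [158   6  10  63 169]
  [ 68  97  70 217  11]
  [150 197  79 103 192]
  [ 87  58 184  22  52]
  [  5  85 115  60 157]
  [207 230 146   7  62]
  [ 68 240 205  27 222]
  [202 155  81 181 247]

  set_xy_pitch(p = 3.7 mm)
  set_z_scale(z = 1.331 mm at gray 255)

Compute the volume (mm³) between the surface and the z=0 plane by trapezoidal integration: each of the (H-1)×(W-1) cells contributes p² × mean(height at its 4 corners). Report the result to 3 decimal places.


height_mm = gray/255 × 1.331; cell vol = 3.7² × mean(4 corners)
unit = 3.7² × 1.331 / (4×255) = 0.0178641 mm³ per gray-sum
row 0: Σ corner-gray over 4 cells = 2818  → 50.3411
row 1: Σ corner-gray over 4 cells = 2483  → 44.3566
row 2: Σ corner-gray over 4 cells = 2039  → 36.4249
row 3: Σ corner-gray over 4 cells = 1912  → 34.1562
row 4: Σ corner-gray over 4 cells = 2660  → 47.5185
row 5: Σ corner-gray over 4 cells = 2622  → 46.8397
row 6: Σ corner-gray over 4 cells = 1785  → 31.8874
row 7: Σ corner-gray over 4 cells = 1303  → 23.2769
row 8: Σ corner-gray over 4 cells = 1332  → 23.7950
row 9: Σ corner-gray over 4 cells = 1947  → 34.7814
row 10: Σ corner-gray over 4 cells = 1767  → 31.5659
row 11: Σ corner-gray over 4 cells = 1349  → 24.0987
row 12: Σ corner-gray over 4 cells = 1717  → 30.6727
row 13: Σ corner-gray over 4 cells = 2269  → 40.5337
row 14: Σ corner-gray over 4 cells = 2517  → 44.9640
Σ rows: total corner-gray = 30520  → 545.2126 mm³

545.213
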